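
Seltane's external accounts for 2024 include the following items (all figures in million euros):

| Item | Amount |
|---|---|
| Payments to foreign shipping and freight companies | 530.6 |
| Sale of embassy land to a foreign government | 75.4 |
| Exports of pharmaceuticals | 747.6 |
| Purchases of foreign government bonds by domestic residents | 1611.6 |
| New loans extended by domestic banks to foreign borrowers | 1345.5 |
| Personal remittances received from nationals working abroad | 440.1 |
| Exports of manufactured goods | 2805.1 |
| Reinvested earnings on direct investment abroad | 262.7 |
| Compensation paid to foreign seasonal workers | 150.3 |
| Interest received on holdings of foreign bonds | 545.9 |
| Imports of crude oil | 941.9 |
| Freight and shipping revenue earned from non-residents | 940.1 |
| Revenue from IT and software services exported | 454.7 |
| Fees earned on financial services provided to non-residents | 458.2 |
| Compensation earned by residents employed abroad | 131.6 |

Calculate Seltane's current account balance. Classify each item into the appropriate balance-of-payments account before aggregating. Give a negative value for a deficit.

Goods: -941.9 + 2805.1 + 747.6 = 2610.8
Services: 458.2 + 940.1 - 530.6 + 454.7 = 1322.4
Primary income: 262.7 + 131.6 + 545.9 - 150.3 = 789.9
Secondary income: 440.1
Current account = 2610.8 + 1322.4 + 789.9 + 440.1 = 5163.2
(Excluded from the current account — capital account: sale of embassy land to a foreign government 75.4; financial account: purchases of foreign government bonds by domestic residents 1611.6, new loans extended by domestic banks to foreign borrowers 1345.5.)

5163.2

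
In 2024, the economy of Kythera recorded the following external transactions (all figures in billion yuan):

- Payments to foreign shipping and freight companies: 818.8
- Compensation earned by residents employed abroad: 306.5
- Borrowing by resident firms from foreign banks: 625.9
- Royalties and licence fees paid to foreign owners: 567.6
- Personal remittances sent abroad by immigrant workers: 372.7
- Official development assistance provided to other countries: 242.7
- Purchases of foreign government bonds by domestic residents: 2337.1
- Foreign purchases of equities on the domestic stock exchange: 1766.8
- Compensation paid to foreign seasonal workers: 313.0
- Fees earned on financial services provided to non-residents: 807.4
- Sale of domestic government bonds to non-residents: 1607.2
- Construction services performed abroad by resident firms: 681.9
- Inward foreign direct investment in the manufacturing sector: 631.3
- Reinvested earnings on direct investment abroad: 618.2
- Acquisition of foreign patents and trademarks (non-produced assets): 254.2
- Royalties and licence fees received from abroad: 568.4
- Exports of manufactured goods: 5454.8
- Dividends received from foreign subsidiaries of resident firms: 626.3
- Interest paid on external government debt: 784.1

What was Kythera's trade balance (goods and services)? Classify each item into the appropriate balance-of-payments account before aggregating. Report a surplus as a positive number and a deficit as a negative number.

Goods: 5454.8
Services: -818.8 + 568.4 - 567.6 + 681.9 + 807.4 = 671.3
Trade balance = 5454.8 + 671.3 = 6126.1
(Excluded from the trade balance — primary income: compensation earned by residents employed abroad 306.5, compensation paid to foreign seasonal workers 313.0, reinvested earnings on direct investment abroad 618.2, dividends received from foreign subsidiaries of resident firms 626.3, interest paid on external government debt 784.1; financial account: borrowing by resident firms from foreign banks 625.9, purchases of foreign government bonds by domestic residents 2337.1, foreign purchases of equities on the domestic stock exchange 1766.8, sale of domestic government bonds to non-residents 1607.2, inward foreign direct investment in the manufacturing sector 631.3; secondary income: personal remittances sent abroad by immigrant workers 372.7, official development assistance provided to other countries 242.7; capital account: acquisition of foreign patents and trademarks (non-produced assets) 254.2.)

6126.1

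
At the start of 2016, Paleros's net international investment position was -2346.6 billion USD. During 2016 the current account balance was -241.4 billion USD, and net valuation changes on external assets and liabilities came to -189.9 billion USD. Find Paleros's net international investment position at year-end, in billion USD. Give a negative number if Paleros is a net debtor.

Change in NIIP = current account + net valuation change = -241.4 + (-189.9) = -431.3
End-of-year NIIP = -2346.6 + (-431.3) = -2777.9

-2777.9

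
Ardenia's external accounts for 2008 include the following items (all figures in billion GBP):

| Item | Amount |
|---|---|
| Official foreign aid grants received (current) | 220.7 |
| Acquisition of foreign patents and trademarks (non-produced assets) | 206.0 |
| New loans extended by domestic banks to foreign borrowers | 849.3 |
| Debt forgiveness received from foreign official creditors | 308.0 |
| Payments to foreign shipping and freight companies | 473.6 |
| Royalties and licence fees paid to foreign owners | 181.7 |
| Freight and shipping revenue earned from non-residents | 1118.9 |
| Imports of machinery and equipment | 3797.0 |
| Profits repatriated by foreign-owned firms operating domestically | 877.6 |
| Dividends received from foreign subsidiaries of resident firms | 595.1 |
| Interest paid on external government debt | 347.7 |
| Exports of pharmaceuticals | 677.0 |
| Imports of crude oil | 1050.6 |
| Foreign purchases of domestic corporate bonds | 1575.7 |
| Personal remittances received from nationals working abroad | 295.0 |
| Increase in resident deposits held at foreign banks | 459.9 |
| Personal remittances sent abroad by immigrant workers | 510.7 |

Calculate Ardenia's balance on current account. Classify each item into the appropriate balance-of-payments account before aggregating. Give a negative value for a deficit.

-4332.2

Goods: -1050.6 + 677.0 - 3797.0 = -4170.6
Services: -181.7 - 473.6 + 1118.9 = 463.6
Primary income: 595.1 - 347.7 - 877.6 = -630.2
Secondary income: -510.7 + 295.0 + 220.7 = 5.0
Current account = (-4170.6) + 463.6 + (-630.2) + 5.0 = -4332.2
(Excluded from the current account — capital account: acquisition of foreign patents and trademarks (non-produced assets) 206.0, debt forgiveness received from foreign official creditors 308.0; financial account: new loans extended by domestic banks to foreign borrowers 849.3, foreign purchases of domestic corporate bonds 1575.7, increase in resident deposits held at foreign banks 459.9.)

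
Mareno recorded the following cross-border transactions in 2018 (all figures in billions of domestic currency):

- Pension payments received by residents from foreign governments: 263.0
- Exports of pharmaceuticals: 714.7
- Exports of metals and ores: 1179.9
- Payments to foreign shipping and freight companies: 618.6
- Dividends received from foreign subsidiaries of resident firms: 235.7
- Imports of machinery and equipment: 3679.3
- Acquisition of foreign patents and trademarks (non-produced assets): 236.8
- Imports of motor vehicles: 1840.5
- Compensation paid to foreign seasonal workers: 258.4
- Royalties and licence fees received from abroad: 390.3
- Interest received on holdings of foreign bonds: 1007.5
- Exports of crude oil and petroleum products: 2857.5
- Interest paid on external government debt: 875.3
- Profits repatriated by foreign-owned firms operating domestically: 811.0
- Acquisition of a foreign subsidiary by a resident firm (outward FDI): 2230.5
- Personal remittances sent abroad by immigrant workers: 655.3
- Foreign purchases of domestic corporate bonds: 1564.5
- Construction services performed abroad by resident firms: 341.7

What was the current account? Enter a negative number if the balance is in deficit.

Goods: 1179.9 + 714.7 + 2857.5 - 1840.5 - 3679.3 = -767.7
Services: -618.6 + 390.3 + 341.7 = 113.4
Primary income: 1007.5 - 258.4 + 235.7 - 875.3 - 811.0 = -701.5
Secondary income: -655.3 + 263.0 = -392.3
Current account = (-767.7) + 113.4 + (-701.5) + (-392.3) = -1748.1
(Excluded from the current account — capital account: acquisition of foreign patents and trademarks (non-produced assets) 236.8; financial account: acquisition of a foreign subsidiary by a resident firm (outward FDI) 2230.5, foreign purchases of domestic corporate bonds 1564.5.)

-1748.1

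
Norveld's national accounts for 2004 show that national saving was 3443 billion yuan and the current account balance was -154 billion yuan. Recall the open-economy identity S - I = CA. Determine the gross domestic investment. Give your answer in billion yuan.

3597

S - I = CA (net lending to the rest of the world).
I = S - CA = 3443 - (-154) = 3597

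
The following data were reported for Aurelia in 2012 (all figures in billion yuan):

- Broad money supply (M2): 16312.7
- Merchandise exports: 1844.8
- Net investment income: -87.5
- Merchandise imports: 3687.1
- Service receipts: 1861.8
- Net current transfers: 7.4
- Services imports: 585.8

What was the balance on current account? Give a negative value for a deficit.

Goods balance = 1844.8 - 3687.1 = -1842.3
Services balance = 1861.8 - 585.8 = 1276.0
Trade balance (goods + services) = -1842.3 + 1276.0 = -566.3
Net primary income = -87.5
Net secondary income = 7.4
Current account = -566.3 + (-87.5) + 7.4 = -646.4

-646.4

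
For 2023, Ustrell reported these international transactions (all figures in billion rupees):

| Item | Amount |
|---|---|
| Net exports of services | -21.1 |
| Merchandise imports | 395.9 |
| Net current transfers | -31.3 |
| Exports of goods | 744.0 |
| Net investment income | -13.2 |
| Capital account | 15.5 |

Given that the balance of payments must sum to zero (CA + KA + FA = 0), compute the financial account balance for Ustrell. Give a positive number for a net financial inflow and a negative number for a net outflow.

Goods balance = 744.0 - 395.9 = 348.1
Services balance = -21.1
Trade balance (goods + services) = 348.1 + (-21.1) = 327.0
Net primary income = -13.2
Net secondary income = -31.3
Current account = 327.0 + (-13.2) + (-31.3) = 282.5
Financial account = -(282.5 + 15.5) = -298.0

-298.0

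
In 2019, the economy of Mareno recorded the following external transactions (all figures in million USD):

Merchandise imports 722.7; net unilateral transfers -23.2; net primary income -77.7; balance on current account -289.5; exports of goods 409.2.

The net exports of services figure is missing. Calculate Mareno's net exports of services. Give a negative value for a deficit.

124.9

Current account = goods balance + services balance + net primary income + net secondary income
Sum of the known components = -414.4
Net exports of services = CA - (known components) = -289.5 - (-414.4) = 124.9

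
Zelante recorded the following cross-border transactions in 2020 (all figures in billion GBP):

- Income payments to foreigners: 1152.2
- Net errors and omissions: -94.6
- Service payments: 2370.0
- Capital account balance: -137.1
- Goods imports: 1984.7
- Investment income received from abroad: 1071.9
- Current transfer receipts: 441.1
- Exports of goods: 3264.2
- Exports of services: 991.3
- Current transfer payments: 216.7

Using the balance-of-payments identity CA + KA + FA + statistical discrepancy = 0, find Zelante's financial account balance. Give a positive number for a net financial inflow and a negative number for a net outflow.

Goods balance = 3264.2 - 1984.7 = 1279.5
Services balance = 991.3 - 2370.0 = -1378.7
Trade balance (goods + services) = 1279.5 + (-1378.7) = -99.2
Net primary income = 1071.9 - 1152.2 = -80.3
Net secondary income = 441.1 - 216.7 = 224.4
Current account = -99.2 + (-80.3) + 224.4 = 44.9
Financial account = -(44.9 + (-137.1) + (-94.6)) = 186.8

186.8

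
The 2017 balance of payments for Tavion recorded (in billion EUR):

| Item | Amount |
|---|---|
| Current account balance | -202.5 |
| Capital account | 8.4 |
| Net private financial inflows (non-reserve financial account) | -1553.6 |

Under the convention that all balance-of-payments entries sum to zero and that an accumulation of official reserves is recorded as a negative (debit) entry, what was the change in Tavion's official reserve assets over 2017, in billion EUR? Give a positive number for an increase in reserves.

-1747.7

Official reserve transactions balance = -((-202.5) + 8.4 + (-1553.6)) = 1747.7
An accumulation of reserves is recorded as a debit (negative entry), so the change in the stock of reserves is the negative of that balance.
Change in official reserves = -(1747.7) = -1747.7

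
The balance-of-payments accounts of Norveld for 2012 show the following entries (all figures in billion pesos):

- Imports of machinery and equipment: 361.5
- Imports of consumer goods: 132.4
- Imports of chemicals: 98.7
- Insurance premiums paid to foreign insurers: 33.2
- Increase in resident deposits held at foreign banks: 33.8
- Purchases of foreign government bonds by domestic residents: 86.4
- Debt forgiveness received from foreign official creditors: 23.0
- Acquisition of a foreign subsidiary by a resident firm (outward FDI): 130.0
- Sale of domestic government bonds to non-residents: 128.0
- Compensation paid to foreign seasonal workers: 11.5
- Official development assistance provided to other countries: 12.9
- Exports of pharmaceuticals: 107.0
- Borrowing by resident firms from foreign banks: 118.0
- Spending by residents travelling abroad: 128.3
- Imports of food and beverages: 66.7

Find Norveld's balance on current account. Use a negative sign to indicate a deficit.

-738.2

Goods: -132.4 + 107.0 - 66.7 - 361.5 - 98.7 = -552.3
Services: -33.2 - 128.3 = -161.5
Primary income: -11.5
Secondary income: -12.9
Current account = (-552.3) + (-161.5) + (-11.5) + (-12.9) = -738.2
(Excluded from the current account — financial account: increase in resident deposits held at foreign banks 33.8, purchases of foreign government bonds by domestic residents 86.4, acquisition of a foreign subsidiary by a resident firm (outward FDI) 130.0, sale of domestic government bonds to non-residents 128.0, borrowing by resident firms from foreign banks 118.0; capital account: debt forgiveness received from foreign official creditors 23.0.)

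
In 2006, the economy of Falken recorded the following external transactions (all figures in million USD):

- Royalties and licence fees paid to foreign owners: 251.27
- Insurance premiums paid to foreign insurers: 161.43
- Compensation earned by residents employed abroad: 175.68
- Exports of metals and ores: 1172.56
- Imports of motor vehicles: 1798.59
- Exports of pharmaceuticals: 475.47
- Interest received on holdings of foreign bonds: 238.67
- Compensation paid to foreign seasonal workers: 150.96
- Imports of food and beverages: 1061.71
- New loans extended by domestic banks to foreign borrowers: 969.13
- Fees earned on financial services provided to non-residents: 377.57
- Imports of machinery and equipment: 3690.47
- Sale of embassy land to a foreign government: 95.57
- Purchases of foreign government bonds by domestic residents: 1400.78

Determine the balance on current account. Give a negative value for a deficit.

-4674.48

Goods: 475.47 + 1172.56 - 1061.71 - 1798.59 - 3690.47 = -4902.74
Services: -161.43 - 251.27 + 377.57 = -35.13
Primary income: -150.96 + 175.68 + 238.67 = 263.39
Current account = (-4902.74) + (-35.13) + 263.39 = -4674.48
(Excluded from the current account — financial account: new loans extended by domestic banks to foreign borrowers 969.13, purchases of foreign government bonds by domestic residents 1400.78; capital account: sale of embassy land to a foreign government 95.57.)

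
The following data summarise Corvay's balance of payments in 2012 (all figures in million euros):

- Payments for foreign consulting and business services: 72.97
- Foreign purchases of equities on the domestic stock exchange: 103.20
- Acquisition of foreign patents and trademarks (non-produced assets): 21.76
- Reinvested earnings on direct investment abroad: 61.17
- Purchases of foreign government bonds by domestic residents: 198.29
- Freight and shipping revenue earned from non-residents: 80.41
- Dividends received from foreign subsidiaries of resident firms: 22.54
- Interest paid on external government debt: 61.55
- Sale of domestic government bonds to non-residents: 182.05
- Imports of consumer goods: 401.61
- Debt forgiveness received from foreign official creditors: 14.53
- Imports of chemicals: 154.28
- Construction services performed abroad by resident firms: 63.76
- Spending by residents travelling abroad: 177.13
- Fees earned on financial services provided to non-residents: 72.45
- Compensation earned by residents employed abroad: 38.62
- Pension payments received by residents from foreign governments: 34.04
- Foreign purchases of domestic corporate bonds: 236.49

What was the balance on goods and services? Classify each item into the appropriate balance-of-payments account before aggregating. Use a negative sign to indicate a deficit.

-589.37

Goods: -154.28 - 401.61 = -555.89
Services: 80.41 + 72.45 - 177.13 - 72.97 + 63.76 = -33.48
Trade balance = -555.89 + (-33.48) = -589.37
(Excluded from the trade balance — financial account: foreign purchases of equities on the domestic stock exchange 103.20, purchases of foreign government bonds by domestic residents 198.29, sale of domestic government bonds to non-residents 182.05, foreign purchases of domestic corporate bonds 236.49; capital account: acquisition of foreign patents and trademarks (non-produced assets) 21.76, debt forgiveness received from foreign official creditors 14.53; primary income: reinvested earnings on direct investment abroad 61.17, dividends received from foreign subsidiaries of resident firms 22.54, interest paid on external government debt 61.55, compensation earned by residents employed abroad 38.62; secondary income: pension payments received by residents from foreign governments 34.04.)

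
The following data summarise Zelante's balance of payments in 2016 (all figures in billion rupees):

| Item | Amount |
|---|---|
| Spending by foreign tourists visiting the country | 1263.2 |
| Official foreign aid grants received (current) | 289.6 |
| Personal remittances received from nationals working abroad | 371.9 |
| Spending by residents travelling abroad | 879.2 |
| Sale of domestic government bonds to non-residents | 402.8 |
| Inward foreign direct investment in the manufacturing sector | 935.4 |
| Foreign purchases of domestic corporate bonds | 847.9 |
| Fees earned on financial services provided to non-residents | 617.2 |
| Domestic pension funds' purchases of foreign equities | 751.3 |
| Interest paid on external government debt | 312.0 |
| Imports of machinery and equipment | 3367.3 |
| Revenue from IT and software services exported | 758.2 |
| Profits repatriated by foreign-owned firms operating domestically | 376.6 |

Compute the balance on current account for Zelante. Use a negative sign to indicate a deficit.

-1635.0

Goods: -3367.3
Services: 1263.2 + 758.2 + 617.2 - 879.2 = 1759.4
Primary income: -376.6 - 312.0 = -688.6
Secondary income: 289.6 + 371.9 = 661.5
Current account = (-3367.3) + 1759.4 + (-688.6) + 661.5 = -1635.0
(Excluded from the current account — financial account: sale of domestic government bonds to non-residents 402.8, inward foreign direct investment in the manufacturing sector 935.4, foreign purchases of domestic corporate bonds 847.9, domestic pension funds' purchases of foreign equities 751.3.)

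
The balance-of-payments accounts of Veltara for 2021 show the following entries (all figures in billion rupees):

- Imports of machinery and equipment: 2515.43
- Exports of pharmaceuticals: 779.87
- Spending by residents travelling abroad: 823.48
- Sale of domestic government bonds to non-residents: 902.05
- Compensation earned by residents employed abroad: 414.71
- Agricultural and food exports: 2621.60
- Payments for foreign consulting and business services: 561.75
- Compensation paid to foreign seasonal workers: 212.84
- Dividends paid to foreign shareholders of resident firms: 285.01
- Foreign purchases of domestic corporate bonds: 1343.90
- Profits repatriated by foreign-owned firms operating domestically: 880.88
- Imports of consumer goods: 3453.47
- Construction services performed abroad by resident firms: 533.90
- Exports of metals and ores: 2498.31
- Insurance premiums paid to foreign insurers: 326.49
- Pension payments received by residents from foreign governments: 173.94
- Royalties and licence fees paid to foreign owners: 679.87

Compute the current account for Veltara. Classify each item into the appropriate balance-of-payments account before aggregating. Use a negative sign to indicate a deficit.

Goods: -2515.43 + 2621.60 + 2498.31 + 779.87 - 3453.47 = -69.12
Services: -326.49 + 533.90 - 561.75 - 679.87 - 823.48 = -1857.69
Primary income: -212.84 + 414.71 - 285.01 - 880.88 = -964.02
Secondary income: 173.94
Current account = (-69.12) + (-1857.69) + (-964.02) + 173.94 = -2716.89
(Excluded from the current account — financial account: sale of domestic government bonds to non-residents 902.05, foreign purchases of domestic corporate bonds 1343.90.)

-2716.89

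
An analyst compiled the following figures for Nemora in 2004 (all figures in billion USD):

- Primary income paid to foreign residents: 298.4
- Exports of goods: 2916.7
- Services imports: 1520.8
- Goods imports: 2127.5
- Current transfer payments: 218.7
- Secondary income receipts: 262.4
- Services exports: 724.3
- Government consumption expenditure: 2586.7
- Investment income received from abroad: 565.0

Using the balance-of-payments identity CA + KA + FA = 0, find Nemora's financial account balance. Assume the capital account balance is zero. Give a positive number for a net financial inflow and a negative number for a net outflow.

Goods balance = 2916.7 - 2127.5 = 789.2
Services balance = 724.3 - 1520.8 = -796.5
Trade balance (goods + services) = 789.2 + (-796.5) = -7.3
Net primary income = 565.0 - 298.4 = 266.6
Net secondary income = 262.4 - 218.7 = 43.7
Current account = -7.3 + 266.6 + 43.7 = 303.0
Financial account = -(303.0) = -303.0

-303.0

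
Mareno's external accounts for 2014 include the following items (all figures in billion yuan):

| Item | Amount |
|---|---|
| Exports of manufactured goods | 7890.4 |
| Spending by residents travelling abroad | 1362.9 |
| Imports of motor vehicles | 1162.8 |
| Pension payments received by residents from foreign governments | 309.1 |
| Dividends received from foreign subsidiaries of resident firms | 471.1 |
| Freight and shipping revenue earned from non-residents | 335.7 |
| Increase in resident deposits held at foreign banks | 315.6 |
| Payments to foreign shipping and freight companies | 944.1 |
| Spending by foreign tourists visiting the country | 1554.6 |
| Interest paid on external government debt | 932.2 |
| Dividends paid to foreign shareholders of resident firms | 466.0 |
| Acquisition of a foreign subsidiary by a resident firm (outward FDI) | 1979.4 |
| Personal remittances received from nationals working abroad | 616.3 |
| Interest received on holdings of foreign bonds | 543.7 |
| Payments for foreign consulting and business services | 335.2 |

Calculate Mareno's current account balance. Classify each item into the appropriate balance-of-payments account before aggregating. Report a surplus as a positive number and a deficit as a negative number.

Goods: 7890.4 - 1162.8 = 6727.6
Services: -335.2 + 1554.6 - 1362.9 - 944.1 + 335.7 = -751.9
Primary income: 543.7 + 471.1 - 466.0 - 932.2 = -383.4
Secondary income: 616.3 + 309.1 = 925.4
Current account = 6727.6 + (-751.9) + (-383.4) + 925.4 = 6517.7
(Excluded from the current account — financial account: increase in resident deposits held at foreign banks 315.6, acquisition of a foreign subsidiary by a resident firm (outward FDI) 1979.4.)

6517.7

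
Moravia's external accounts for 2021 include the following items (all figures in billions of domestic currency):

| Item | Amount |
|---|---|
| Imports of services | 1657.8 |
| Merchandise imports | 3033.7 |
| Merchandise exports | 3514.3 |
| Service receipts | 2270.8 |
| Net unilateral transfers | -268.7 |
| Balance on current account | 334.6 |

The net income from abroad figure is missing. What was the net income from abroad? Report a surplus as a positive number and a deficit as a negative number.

-490.3

Current account = goods balance + services balance + net primary income + net secondary income
Sum of the known components = 824.9
Net income from abroad = CA - (known components) = 334.6 - 824.9 = -490.3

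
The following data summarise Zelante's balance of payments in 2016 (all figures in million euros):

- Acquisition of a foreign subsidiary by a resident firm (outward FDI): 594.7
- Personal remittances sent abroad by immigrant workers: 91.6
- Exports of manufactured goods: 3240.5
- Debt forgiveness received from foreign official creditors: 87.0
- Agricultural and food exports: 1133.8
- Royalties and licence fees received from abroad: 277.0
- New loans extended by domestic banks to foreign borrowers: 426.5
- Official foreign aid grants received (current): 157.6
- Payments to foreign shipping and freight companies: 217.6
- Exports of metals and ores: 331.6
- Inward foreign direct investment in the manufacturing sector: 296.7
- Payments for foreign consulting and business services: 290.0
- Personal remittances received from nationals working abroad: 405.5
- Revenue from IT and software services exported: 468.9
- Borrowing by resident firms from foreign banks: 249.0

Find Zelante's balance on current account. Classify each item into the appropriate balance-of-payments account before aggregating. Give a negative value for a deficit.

Goods: 3240.5 + 1133.8 + 331.6 = 4705.9
Services: -217.6 + 277.0 - 290.0 + 468.9 = 238.3
Secondary income: 157.6 + 405.5 - 91.6 = 471.5
Current account = 4705.9 + 238.3 + 471.5 = 5415.7
(Excluded from the current account — financial account: acquisition of a foreign subsidiary by a resident firm (outward FDI) 594.7, new loans extended by domestic banks to foreign borrowers 426.5, inward foreign direct investment in the manufacturing sector 296.7, borrowing by resident firms from foreign banks 249.0; capital account: debt forgiveness received from foreign official creditors 87.0.)

5415.7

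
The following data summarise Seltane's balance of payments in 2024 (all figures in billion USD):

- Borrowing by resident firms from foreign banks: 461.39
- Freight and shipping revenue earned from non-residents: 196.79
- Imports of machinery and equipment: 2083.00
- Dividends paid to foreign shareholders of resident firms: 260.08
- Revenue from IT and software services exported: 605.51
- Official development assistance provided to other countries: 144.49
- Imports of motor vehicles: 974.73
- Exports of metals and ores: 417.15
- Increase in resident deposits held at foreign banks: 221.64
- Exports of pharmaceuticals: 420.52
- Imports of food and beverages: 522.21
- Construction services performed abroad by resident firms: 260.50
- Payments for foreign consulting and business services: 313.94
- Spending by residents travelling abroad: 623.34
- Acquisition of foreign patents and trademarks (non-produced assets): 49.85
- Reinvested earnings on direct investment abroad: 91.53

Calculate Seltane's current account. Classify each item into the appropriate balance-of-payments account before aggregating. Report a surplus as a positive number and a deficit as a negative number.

Goods: 417.15 - 974.73 - 2083.00 - 522.21 + 420.52 = -2742.27
Services: 605.51 - 623.34 - 313.94 + 196.79 + 260.50 = 125.52
Primary income: -260.08 + 91.53 = -168.55
Secondary income: -144.49
Current account = (-2742.27) + 125.52 + (-168.55) + (-144.49) = -2929.79
(Excluded from the current account — financial account: borrowing by resident firms from foreign banks 461.39, increase in resident deposits held at foreign banks 221.64; capital account: acquisition of foreign patents and trademarks (non-produced assets) 49.85.)

-2929.79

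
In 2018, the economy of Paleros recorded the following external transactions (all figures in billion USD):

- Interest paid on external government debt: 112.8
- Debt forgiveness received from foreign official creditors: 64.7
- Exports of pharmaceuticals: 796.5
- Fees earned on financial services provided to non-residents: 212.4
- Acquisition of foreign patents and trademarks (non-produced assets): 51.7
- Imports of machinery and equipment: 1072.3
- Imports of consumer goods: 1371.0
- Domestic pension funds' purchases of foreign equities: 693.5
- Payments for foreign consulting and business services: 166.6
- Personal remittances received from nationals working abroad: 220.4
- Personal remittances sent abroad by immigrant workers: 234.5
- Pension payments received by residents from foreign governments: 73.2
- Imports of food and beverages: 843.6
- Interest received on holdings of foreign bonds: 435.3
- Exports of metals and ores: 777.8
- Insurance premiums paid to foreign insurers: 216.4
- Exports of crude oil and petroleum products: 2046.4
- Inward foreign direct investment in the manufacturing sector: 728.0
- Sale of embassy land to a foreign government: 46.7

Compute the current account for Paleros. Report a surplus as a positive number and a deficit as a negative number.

544.8

Goods: 2046.4 - 843.6 + 777.8 - 1072.3 - 1371.0 + 796.5 = 333.8
Services: -216.4 + 212.4 - 166.6 = -170.6
Primary income: 435.3 - 112.8 = 322.5
Secondary income: -234.5 + 73.2 + 220.4 = 59.1
Current account = 333.8 + (-170.6) + 322.5 + 59.1 = 544.8
(Excluded from the current account — capital account: debt forgiveness received from foreign official creditors 64.7, acquisition of foreign patents and trademarks (non-produced assets) 51.7, sale of embassy land to a foreign government 46.7; financial account: domestic pension funds' purchases of foreign equities 693.5, inward foreign direct investment in the manufacturing sector 728.0.)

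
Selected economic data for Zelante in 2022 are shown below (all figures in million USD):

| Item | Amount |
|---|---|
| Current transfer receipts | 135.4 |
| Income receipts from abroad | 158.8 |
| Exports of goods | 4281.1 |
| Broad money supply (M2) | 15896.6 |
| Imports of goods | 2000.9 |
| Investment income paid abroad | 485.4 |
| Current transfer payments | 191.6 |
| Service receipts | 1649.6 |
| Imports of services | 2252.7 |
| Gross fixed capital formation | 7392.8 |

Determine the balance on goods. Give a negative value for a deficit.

Goods balance = 4281.1 - 2000.9 = 2280.2

2280.2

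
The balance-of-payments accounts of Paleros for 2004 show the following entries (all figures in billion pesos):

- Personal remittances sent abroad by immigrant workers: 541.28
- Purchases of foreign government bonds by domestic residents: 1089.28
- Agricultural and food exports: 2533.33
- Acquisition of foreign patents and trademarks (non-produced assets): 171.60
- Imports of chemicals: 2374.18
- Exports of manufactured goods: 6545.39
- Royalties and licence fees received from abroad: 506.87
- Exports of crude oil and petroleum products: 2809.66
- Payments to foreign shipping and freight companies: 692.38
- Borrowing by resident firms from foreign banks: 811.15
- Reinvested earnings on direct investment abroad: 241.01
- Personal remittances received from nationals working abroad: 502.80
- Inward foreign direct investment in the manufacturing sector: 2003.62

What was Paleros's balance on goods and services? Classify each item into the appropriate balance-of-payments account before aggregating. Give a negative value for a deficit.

Goods: 2533.33 - 2374.18 + 6545.39 + 2809.66 = 9514.20
Services: 506.87 - 692.38 = -185.51
Trade balance = 9514.20 + (-185.51) = 9328.69
(Excluded from the trade balance — secondary income: personal remittances sent abroad by immigrant workers 541.28, personal remittances received from nationals working abroad 502.80; financial account: purchases of foreign government bonds by domestic residents 1089.28, borrowing by resident firms from foreign banks 811.15, inward foreign direct investment in the manufacturing sector 2003.62; capital account: acquisition of foreign patents and trademarks (non-produced assets) 171.60; primary income: reinvested earnings on direct investment abroad 241.01.)

9328.69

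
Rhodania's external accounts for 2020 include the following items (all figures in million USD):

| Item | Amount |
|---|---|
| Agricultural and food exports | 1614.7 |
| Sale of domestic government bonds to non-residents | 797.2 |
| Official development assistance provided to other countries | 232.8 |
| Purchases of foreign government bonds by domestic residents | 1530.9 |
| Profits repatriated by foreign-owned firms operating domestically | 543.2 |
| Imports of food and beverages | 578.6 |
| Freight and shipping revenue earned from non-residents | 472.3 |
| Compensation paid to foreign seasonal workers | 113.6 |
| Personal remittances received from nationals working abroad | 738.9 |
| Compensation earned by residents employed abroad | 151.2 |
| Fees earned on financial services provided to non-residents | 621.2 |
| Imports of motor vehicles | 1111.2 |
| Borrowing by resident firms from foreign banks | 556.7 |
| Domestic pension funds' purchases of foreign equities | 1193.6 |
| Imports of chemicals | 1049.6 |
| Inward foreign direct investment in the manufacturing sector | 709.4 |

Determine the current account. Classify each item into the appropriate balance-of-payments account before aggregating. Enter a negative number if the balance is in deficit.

Goods: 1614.7 - 1049.6 - 1111.2 - 578.6 = -1124.7
Services: 472.3 + 621.2 = 1093.5
Primary income: 151.2 - 543.2 - 113.6 = -505.6
Secondary income: -232.8 + 738.9 = 506.1
Current account = (-1124.7) + 1093.5 + (-505.6) + 506.1 = -30.7
(Excluded from the current account — financial account: sale of domestic government bonds to non-residents 797.2, purchases of foreign government bonds by domestic residents 1530.9, borrowing by resident firms from foreign banks 556.7, domestic pension funds' purchases of foreign equities 1193.6, inward foreign direct investment in the manufacturing sector 709.4.)

-30.7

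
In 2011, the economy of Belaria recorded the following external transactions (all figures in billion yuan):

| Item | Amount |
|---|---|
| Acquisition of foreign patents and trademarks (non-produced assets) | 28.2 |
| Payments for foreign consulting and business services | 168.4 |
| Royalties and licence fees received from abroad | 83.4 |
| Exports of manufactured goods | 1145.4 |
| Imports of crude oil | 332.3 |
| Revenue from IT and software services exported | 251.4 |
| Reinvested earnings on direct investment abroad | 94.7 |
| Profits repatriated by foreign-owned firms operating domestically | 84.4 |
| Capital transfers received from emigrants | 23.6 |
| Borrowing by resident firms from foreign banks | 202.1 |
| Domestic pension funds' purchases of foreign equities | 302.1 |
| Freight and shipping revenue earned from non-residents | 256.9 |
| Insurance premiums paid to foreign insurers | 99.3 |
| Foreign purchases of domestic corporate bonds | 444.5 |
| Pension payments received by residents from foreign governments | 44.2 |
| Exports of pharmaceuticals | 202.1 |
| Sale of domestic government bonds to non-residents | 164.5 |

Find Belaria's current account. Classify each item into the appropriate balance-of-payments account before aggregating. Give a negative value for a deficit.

1393.7

Goods: 1145.4 - 332.3 + 202.1 = 1015.2
Services: 251.4 + 83.4 - 99.3 - 168.4 + 256.9 = 324.0
Primary income: 94.7 - 84.4 = 10.3
Secondary income: 44.2
Current account = 1015.2 + 324.0 + 10.3 + 44.2 = 1393.7
(Excluded from the current account — capital account: acquisition of foreign patents and trademarks (non-produced assets) 28.2, capital transfers received from emigrants 23.6; financial account: borrowing by resident firms from foreign banks 202.1, domestic pension funds' purchases of foreign equities 302.1, foreign purchases of domestic corporate bonds 444.5, sale of domestic government bonds to non-residents 164.5.)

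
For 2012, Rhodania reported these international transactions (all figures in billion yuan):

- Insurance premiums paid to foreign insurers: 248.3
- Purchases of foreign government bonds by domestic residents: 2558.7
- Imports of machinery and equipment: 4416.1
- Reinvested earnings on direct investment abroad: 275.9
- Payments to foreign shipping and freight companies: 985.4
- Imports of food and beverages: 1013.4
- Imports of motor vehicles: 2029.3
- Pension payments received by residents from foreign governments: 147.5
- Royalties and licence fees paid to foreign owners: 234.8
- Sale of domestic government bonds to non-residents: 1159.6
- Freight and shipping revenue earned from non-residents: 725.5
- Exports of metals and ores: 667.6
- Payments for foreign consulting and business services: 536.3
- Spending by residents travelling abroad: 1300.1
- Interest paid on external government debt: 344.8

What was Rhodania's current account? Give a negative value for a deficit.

Goods: 667.6 - 4416.1 - 1013.4 - 2029.3 = -6791.2
Services: -536.3 - 1300.1 + 725.5 - 248.3 - 985.4 - 234.8 = -2579.4
Primary income: 275.9 - 344.8 = -68.9
Secondary income: 147.5
Current account = (-6791.2) + (-2579.4) + (-68.9) + 147.5 = -9292.0
(Excluded from the current account — financial account: purchases of foreign government bonds by domestic residents 2558.7, sale of domestic government bonds to non-residents 1159.6.)

-9292.0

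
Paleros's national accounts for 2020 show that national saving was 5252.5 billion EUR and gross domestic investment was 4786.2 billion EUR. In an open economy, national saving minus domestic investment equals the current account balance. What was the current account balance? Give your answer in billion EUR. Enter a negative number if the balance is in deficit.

466.3

CA = S - I = 5252.5 - 4786.2 = 466.3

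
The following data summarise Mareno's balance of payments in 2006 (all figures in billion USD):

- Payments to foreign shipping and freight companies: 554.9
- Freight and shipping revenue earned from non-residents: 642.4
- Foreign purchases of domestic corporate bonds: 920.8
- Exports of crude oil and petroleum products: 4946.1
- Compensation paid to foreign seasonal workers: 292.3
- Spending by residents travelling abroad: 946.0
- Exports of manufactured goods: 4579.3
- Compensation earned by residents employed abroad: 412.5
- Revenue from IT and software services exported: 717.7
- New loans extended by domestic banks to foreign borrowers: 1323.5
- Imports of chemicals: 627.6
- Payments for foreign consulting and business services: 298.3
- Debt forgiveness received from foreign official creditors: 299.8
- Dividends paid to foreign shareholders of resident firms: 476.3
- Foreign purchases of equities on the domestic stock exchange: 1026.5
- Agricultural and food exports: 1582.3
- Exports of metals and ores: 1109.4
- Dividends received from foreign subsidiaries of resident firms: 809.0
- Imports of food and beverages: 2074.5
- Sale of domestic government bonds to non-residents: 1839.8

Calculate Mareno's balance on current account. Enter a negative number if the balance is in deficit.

Goods: 4579.3 + 1109.4 + 1582.3 - 2074.5 + 4946.1 - 627.6 = 9515.0
Services: -554.9 - 946.0 + 642.4 + 717.7 - 298.3 = -439.1
Primary income: -476.3 + 412.5 - 292.3 + 809.0 = 452.9
Current account = 9515.0 + (-439.1) + 452.9 = 9528.8
(Excluded from the current account — financial account: foreign purchases of domestic corporate bonds 920.8, new loans extended by domestic banks to foreign borrowers 1323.5, foreign purchases of equities on the domestic stock exchange 1026.5, sale of domestic government bonds to non-residents 1839.8; capital account: debt forgiveness received from foreign official creditors 299.8.)

9528.8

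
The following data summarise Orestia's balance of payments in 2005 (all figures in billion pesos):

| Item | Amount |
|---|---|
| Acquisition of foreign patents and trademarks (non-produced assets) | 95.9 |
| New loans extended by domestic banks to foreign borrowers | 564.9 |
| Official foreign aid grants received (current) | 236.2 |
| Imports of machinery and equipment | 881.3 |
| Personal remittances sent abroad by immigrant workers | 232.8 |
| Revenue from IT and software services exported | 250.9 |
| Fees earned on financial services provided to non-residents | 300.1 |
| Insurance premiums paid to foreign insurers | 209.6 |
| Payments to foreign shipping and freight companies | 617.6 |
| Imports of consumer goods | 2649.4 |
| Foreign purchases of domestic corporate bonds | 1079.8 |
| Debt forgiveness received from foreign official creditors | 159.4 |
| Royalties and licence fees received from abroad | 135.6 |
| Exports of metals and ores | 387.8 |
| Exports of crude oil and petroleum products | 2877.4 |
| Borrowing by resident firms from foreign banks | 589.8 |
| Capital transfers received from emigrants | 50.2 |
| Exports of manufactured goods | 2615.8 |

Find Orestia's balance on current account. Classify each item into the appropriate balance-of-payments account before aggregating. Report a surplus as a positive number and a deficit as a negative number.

2213.1

Goods: 2615.8 + 2877.4 + 387.8 - 2649.4 - 881.3 = 2350.3
Services: 250.9 - 209.6 - 617.6 + 135.6 + 300.1 = -140.6
Secondary income: 236.2 - 232.8 = 3.4
Current account = 2350.3 + (-140.6) + 3.4 = 2213.1
(Excluded from the current account — capital account: acquisition of foreign patents and trademarks (non-produced assets) 95.9, debt forgiveness received from foreign official creditors 159.4, capital transfers received from emigrants 50.2; financial account: new loans extended by domestic banks to foreign borrowers 564.9, foreign purchases of domestic corporate bonds 1079.8, borrowing by resident firms from foreign banks 589.8.)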